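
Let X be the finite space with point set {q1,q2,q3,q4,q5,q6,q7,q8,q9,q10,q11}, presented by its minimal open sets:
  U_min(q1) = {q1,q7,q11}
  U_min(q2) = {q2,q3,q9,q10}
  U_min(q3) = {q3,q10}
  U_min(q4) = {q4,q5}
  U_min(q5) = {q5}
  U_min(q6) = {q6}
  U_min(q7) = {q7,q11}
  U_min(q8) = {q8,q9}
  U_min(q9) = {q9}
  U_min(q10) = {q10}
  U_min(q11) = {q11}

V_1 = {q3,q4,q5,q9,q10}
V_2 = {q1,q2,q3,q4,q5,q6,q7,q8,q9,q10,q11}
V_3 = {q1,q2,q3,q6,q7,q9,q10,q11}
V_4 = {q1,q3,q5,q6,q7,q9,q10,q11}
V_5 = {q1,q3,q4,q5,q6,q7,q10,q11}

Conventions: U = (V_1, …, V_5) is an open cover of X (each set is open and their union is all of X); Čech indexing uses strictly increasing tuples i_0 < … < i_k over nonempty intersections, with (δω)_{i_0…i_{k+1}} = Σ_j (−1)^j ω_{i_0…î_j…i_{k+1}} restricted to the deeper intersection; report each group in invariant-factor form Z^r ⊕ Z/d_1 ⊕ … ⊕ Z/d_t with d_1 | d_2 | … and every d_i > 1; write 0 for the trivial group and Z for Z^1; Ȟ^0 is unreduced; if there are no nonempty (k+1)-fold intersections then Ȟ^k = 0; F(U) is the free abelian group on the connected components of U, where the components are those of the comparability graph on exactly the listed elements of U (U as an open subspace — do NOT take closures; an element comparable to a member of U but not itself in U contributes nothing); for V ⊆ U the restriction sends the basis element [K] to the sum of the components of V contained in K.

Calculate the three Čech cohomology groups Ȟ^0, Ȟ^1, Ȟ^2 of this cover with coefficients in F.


Ȟ^0 ≅ Z^4, Ȟ^1 ≅ 0, Ȟ^2 ≅ 0

intersection data:
  V12={q3,q4,q5,q9,q10} V13={q3,q9,q10} V14={q3,q5,q9,q10} V15={q3,q4,q5,q10} V23={q1,q2,q3,q6,q7,q9,q10,q11} V24={q1,q3,q5,q6,q7,q9,q10,q11} V25={q1,q3,q4,q5,q6,q7,q10,q11} V34={q1,q3,q6,q7,q9,q10,q11} V35={q1,q3,q6,q7,q10,q11} V45={q1,q3,q5,q6,q7,q10,q11}
  V123={q3,q9,q10} V124={q3,q5,q9,q10} V125={q3,q4,q5,q10} V134={q3,q9,q10} V135={q3,q10} V145={q3,q5,q10} V234={q1,q3,q6,q7,q9,q10,q11} V235={q1,q3,q6,q7,q10,q11} V245={q1,q3,q5,q6,q7,q10,q11} V345={q1,q3,q6,q7,q10,q11}
  V1234={q3,q9,q10} V1235={q3,q10} V1245={q3,q5,q10} V1345={q3,q10} V2345={q1,q3,q6,q7,q10,q11}
  V12345={q3,q10}
components per intersection:
  V1: {q3,q10} {q4,q5} {q9}
  V2: {q1,q7,q11} {q2,q3,q8,q9,q10} {q4,q5} {q6}
  V3: {q1,q7,q11} {q2,q3,q9,q10} {q6}
  V4: {q1,q7,q11} {q3,q10} {q5} {q6} {q9}
  V5: {q1,q7,q11} {q3,q10} {q4,q5} {q6}
  V12: {q3,q10} {q4,q5} {q9}
  V13: {q3,q10} {q9}
  V14: {q3,q10} {q5} {q9}
  V15: {q3,q10} {q4,q5}
  V23: {q1,q7,q11} {q2,q3,q9,q10} {q6}
  V24: {q1,q7,q11} {q3,q10} {q5} {q6} {q9}
  V25: {q1,q7,q11} {q3,q10} {q4,q5} {q6}
  V34: {q1,q7,q11} {q3,q10} {q6} {q9}
  V35: {q1,q7,q11} {q3,q10} {q6}
  V45: {q1,q7,q11} {q3,q10} {q5} {q6}
  V123: {q3,q10} {q9}
  V124: {q3,q10} {q5} {q9}
  V125: {q3,q10} {q4,q5}
  V134: {q3,q10} {q9}
  V135: {q3,q10}
  V145: {q3,q10} {q5}
  V234: {q1,q7,q11} {q3,q10} {q6} {q9}
  V235: {q1,q7,q11} {q3,q10} {q6}
  V245: {q1,q7,q11} {q3,q10} {q5} {q6}
  V345: {q1,q7,q11} {q3,q10} {q6}
  V1234: {q3,q10} {q9}
  V1235: {q3,q10}
  V1245: {q3,q10} {q5}
  V1345: {q3,q10}
  V2345: {q1,q7,q11} {q3,q10} {q6}
  V12345: {q3,q10}
C dims 19,33,26,9; δ0: rk 15, SNF 1^15; δ1: rk 18, SNF 1^18; δ2: rk 8, SNF 1^8
Ȟ^0 = (19 − 15) − 0 = 4, so Ȟ^0 ≅ Z^4
Ȟ^1 = (33 − 18) − 15 = 0, so Ȟ^1 ≅ 0
Ȟ^2 = (26 − 8) − 18 = 0, so Ȟ^2 ≅ 0


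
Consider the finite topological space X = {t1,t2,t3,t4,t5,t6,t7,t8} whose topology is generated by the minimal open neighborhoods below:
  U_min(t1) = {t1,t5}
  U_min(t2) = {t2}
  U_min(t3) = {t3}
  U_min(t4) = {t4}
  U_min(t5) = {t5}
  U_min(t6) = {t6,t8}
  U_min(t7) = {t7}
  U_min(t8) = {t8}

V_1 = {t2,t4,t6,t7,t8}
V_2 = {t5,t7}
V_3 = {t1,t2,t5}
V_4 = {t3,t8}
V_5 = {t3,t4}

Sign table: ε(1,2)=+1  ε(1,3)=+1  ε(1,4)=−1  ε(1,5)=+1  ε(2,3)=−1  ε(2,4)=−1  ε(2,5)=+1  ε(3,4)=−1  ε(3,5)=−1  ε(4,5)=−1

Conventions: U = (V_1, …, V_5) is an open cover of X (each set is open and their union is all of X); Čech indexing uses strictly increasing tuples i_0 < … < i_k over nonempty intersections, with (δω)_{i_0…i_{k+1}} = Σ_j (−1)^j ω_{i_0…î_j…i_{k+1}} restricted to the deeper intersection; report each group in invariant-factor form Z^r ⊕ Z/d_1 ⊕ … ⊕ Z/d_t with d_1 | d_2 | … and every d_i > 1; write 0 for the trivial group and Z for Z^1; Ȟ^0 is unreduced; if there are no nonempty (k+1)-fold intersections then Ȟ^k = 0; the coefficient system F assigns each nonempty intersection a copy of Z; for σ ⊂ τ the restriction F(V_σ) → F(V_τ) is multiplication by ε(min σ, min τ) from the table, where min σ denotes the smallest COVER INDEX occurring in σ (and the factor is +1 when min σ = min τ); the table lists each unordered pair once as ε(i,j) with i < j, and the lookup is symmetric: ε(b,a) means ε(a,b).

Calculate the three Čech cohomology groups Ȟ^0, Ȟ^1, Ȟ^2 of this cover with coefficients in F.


intersection data:
  V12={t7} V13={t2} V14={t8} V15={t4} V23={t5} V45={t3}
C dims 5,6; δ0: rk 5, SNF 1^4·2
Ȟ^0 = (5 − 5) − 0 = 0, so Ȟ^0 ≅ 0
Ȟ^1 = (6 − 0) − 5 = 1 plus torsion [2], so Ȟ^1 ≅ Z ⊕ Z/2
Ȟ^2 = (0 − 0) − 0 = 0, so Ȟ^2 ≅ 0

Ȟ^0 = 0, Ȟ^1 = Z ⊕ Z/2, Ȟ^2 = 0


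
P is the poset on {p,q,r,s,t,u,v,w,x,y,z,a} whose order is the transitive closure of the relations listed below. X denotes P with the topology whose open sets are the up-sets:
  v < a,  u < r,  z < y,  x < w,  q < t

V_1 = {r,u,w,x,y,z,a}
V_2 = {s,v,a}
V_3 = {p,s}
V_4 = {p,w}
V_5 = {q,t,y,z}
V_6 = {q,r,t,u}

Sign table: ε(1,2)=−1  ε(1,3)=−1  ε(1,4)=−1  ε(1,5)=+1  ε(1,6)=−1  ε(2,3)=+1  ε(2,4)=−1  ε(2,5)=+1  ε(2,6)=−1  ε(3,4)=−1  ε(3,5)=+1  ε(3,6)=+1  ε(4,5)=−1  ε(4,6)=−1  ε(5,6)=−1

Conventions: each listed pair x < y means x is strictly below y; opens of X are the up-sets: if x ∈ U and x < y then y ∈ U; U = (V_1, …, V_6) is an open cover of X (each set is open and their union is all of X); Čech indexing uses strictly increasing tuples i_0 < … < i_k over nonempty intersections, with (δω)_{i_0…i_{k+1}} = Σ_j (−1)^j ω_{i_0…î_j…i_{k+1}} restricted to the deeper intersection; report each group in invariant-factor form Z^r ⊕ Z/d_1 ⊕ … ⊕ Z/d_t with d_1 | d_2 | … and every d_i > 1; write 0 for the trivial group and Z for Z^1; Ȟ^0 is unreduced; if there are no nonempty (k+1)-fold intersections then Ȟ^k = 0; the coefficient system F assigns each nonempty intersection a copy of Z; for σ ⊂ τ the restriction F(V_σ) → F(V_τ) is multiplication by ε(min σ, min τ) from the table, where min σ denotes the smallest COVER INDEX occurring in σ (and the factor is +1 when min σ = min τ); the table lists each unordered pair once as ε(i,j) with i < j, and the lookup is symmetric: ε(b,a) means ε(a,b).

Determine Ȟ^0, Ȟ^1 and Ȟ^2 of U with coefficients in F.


nerve of the cover:
  V12={a} V14={w} V15={y,z} V16={r,u} V23={s} V34={p} V56={q,t}
C dims 6,7; δ0: rk 6, SNF 1^5·2
Ȟ^0 = (6 − 6) − 0 = 0, so Ȟ^0 ≅ 0
Ȟ^1 = (7 − 0) − 6 = 1 plus torsion [2], so Ȟ^1 ≅ Z ⊕ Z/2
Ȟ^2 = (0 − 0) − 0 = 0, so Ȟ^2 ≅ 0

Ȟ^0 ≅ 0,  Ȟ^1 ≅ Z ⊕ Z/2,  Ȟ^2 ≅ 0


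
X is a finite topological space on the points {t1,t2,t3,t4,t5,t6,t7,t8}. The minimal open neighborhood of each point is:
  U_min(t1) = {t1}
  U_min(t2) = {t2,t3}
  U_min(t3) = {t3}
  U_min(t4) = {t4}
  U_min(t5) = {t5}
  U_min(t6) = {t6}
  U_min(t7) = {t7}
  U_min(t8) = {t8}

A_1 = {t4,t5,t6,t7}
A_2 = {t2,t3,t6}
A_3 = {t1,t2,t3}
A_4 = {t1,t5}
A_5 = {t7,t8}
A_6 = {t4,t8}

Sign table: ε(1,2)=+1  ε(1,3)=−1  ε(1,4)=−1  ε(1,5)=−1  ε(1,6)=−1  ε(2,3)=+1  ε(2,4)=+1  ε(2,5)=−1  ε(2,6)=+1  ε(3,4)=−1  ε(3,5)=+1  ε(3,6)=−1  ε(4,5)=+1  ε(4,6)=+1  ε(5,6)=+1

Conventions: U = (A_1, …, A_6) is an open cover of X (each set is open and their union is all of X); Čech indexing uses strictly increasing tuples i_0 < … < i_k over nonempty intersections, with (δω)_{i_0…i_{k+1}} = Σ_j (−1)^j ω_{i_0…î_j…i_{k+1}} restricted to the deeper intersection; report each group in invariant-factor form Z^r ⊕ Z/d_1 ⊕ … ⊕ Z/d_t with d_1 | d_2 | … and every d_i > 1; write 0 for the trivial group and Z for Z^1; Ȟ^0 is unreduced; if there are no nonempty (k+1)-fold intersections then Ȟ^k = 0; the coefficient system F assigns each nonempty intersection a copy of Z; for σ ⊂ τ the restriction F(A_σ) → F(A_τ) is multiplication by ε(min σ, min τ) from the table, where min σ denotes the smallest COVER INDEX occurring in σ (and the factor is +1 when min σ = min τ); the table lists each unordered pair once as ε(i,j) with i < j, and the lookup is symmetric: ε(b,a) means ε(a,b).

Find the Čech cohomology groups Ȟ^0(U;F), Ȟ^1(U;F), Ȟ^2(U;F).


nerve simplices:
  A12={t6} A14={t5} A15={t7} A16={t4} A23={t2,t3} A34={t1} A56={t8}
C dims 6,7; δ0: rk 5, SNF 1^5
degree 0: 6−5−0 = 1 → Ȟ^0 ≅ Z
degree 1: 7−0−5 = 2 → Ȟ^1 ≅ Z^2
degree 2: 0−0−0 = 0 → Ȟ^2 ≅ 0

Ȟ^0(U;F) ≅ Z; Ȟ^1(U;F) ≅ Z^2; Ȟ^2(U;F) ≅ 0


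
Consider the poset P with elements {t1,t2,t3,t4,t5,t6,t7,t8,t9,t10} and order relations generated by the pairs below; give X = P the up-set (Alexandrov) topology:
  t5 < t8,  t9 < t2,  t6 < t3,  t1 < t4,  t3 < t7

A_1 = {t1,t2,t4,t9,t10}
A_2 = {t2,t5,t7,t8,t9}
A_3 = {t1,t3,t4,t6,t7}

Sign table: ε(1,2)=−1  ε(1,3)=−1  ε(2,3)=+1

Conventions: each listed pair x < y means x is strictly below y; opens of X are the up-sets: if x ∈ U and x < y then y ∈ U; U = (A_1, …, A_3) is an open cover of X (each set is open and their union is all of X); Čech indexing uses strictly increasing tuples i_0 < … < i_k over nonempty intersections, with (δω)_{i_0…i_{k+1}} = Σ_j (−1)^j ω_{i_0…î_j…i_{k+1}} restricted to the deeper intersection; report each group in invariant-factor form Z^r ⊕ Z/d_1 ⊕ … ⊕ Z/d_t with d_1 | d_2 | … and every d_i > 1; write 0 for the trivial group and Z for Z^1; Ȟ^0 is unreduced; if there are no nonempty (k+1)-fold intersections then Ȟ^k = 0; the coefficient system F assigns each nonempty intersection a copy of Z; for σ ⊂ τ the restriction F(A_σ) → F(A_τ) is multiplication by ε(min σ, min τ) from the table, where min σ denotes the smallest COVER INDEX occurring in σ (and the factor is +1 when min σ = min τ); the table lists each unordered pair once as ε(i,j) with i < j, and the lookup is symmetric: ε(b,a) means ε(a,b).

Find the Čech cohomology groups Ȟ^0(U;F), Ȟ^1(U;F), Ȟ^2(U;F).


Ȟ^0(U;F) ≅ Z,  Ȟ^1(U;F) ≅ Z,  Ȟ^2(U;F) ≅ 0

nerve of the cover:
  A12={t2,t9} A13={t1,t4} A23={t7}
C dims 3,3; δ0: rk 2, SNF 1^2
Ȟ^0 = (3 − 2) − 0 = 1, so Ȟ^0 ≅ Z
Ȟ^1 = (3 − 0) − 2 = 1, so Ȟ^1 ≅ Z
Ȟ^2 = (0 − 0) − 0 = 0, so Ȟ^2 ≅ 0


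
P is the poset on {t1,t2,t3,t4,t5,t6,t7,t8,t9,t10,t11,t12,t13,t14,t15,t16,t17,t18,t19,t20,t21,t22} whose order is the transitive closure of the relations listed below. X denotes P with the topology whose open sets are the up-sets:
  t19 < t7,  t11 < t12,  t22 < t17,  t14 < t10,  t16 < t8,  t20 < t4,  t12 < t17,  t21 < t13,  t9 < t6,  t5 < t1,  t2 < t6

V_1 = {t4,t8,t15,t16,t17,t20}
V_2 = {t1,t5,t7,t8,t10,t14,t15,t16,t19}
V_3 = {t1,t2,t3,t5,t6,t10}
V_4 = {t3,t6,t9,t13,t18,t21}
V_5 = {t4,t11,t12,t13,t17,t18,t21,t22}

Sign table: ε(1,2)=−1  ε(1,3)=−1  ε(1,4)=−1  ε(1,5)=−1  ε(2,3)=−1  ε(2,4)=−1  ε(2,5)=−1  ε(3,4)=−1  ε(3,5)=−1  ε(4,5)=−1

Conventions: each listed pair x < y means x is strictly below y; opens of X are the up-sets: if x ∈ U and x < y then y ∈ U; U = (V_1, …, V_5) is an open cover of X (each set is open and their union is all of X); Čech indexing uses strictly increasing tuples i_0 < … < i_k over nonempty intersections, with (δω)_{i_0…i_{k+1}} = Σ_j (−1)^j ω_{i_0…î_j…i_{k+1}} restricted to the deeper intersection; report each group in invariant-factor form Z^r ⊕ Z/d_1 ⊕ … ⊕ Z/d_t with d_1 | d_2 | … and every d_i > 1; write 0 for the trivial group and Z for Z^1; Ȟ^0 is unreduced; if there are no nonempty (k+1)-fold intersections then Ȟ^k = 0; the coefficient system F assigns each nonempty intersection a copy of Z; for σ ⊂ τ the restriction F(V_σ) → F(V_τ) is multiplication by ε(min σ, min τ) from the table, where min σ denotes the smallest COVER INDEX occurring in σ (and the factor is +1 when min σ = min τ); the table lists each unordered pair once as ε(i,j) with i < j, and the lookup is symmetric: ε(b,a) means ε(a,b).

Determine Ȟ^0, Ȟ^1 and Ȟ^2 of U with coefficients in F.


intersection data:
  V12={t8,t15,t16} V15={t4,t17} V23={t1,t5,t10} V34={t3,t6} V45={t13,t18,t21}
C dims 5,5; δ0: rk 5, SNF 1^4·2
Ȟ^0 = (5 − 5) − 0 = 0, so Ȟ^0 ≅ 0
Ȟ^1 = (5 − 0) − 5 = 0 plus torsion [2], so Ȟ^1 ≅ Z/2
Ȟ^2 = (0 − 0) − 0 = 0, so Ȟ^2 ≅ 0

Ȟ^0(U;F) ≅ 0, Ȟ^1(U;F) ≅ Z/2 and Ȟ^2(U;F) ≅ 0


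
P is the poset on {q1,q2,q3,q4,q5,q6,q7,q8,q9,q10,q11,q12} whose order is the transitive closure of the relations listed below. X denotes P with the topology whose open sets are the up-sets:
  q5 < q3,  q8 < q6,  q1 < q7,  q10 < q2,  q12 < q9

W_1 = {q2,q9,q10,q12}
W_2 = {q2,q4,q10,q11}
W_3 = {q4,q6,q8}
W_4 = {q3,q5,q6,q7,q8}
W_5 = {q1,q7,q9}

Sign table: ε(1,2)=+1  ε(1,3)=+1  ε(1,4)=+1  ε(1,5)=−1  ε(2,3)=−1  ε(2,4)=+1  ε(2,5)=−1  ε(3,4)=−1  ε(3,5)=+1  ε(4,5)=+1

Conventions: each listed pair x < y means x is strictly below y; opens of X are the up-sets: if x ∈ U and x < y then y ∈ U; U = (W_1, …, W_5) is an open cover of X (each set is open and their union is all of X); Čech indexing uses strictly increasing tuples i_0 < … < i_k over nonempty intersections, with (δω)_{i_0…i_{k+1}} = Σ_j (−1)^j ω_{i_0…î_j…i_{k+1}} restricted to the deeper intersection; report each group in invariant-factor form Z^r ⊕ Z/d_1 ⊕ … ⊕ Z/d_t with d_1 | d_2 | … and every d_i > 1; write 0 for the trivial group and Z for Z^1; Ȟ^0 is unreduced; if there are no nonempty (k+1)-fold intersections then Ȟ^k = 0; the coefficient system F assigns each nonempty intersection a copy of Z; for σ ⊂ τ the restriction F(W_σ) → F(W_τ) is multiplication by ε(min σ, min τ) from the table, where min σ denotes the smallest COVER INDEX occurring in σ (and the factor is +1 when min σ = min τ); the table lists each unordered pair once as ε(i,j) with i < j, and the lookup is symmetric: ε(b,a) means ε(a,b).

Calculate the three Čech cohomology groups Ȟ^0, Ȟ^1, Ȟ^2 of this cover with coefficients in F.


Ȟ^0(U;F) ≅ 0; Ȟ^1(U;F) ≅ Z/2; Ȟ^2(U;F) ≅ 0

nerve of the cover:
  W12={q2,q10} W15={q9} W23={q4} W34={q6,q8} W45={q7}
C dims 5,5; δ0: rk 5, SNF 1^4·2
Ȟ^0 = (5 − 5) − 0 = 0, so Ȟ^0 ≅ 0
Ȟ^1 = (5 − 0) − 5 = 0 plus torsion [2], so Ȟ^1 ≅ Z/2
Ȟ^2 = (0 − 0) − 0 = 0, so Ȟ^2 ≅ 0


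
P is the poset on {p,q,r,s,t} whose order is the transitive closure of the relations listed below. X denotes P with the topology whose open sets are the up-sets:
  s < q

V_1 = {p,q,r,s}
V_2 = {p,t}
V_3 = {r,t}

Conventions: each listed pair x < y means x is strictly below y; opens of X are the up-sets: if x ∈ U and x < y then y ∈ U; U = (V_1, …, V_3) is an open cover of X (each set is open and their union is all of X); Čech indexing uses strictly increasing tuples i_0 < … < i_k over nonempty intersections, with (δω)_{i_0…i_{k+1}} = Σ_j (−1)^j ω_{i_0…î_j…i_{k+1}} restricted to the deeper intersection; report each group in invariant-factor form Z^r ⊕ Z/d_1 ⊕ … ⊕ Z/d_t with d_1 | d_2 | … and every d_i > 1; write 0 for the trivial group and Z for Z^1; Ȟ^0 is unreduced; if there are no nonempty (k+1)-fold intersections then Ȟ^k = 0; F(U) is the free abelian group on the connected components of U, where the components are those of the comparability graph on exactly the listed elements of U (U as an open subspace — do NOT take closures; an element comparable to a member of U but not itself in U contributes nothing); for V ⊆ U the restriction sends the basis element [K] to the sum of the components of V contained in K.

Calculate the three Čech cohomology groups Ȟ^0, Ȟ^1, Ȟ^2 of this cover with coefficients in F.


Ȟ^0 ≅ Z^4,  Ȟ^1 ≅ 0,  Ȟ^2 ≅ 0

intersection data:
  V12={p} V13={r} V23={t}
components per intersection:
  V1: {p} {q,s} {r}
  V2: {p} {t}
  V3: {r} {t}
  V12: {p}
  V13: {r}
  V23: {t}
C dims 7,3; δ0: rk 3, SNF 1^3
Ȟ^0 = (7 − 3) − 0 = 4, so Ȟ^0 ≅ Z^4
Ȟ^1 = (3 − 0) − 3 = 0, so Ȟ^1 ≅ 0
Ȟ^2 = (0 − 0) − 0 = 0, so Ȟ^2 ≅ 0


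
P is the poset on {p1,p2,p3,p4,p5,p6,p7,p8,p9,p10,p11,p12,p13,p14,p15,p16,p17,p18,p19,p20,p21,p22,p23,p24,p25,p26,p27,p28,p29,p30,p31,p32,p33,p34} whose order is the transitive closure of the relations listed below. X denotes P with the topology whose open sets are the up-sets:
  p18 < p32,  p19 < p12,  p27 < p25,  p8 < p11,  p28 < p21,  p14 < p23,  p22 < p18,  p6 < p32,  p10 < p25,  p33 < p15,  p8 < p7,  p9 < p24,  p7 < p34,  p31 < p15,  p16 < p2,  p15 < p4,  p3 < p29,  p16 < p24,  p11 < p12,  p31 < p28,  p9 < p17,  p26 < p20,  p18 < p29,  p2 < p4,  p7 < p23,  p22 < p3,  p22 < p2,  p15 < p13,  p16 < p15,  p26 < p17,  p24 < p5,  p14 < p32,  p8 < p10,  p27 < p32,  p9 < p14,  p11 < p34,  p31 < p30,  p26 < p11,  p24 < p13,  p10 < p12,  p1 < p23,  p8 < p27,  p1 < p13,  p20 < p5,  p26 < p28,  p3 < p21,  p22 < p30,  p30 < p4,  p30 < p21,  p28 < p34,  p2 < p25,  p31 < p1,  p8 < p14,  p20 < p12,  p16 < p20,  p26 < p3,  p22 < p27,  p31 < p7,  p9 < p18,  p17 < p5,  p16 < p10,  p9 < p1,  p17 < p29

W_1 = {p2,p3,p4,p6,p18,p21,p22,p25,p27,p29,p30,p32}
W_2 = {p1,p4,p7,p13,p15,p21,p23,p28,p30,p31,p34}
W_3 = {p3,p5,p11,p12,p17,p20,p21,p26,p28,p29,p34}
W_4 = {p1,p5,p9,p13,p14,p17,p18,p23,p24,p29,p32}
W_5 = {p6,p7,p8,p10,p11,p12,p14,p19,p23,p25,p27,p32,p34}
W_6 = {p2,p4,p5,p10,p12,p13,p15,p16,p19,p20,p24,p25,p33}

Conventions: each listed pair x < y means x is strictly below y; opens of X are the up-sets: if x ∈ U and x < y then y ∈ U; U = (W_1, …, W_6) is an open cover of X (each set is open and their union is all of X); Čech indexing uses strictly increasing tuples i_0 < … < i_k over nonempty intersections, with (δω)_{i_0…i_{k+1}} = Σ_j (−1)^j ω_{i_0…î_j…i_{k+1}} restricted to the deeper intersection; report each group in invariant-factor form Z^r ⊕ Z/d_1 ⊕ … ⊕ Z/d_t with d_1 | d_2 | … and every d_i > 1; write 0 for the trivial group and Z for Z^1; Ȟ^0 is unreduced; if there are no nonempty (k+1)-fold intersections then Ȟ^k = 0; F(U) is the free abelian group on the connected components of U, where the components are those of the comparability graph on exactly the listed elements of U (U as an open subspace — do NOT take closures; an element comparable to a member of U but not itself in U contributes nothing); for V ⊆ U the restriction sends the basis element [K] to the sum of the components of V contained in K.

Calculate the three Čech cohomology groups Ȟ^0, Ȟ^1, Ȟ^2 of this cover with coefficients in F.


Ȟ^0(U;F) ≅ Z, Ȟ^1(U;F) ≅ 0 and Ȟ^2(U;F) ≅ Z/2

nonempty overlaps:
  W12={p4,p21,p30} W13={p3,p21,p29} W14={p18,p29,p32} W15={p6,p25,p27,p32} W16={p2,p4,p25} W23={p21,p28,p34} W24={p1,p13,p23} W25={p7,p23,p34} W26={p4,p13,p15} W34={p5,p17,p29} W35={p11,p12,p34} W36={p5,p12,p20} W45={p14,p23,p32} W46={p5,p13,p24} W56={p10,p12,p19,p25}
  W123={p21} W126={p4} W134={p29} W145={p32} W156={p25} W235={p34} W245={p23} W246={p13} W346={p5} W356={p12}
components per intersection:
  W1: {p2,p3,p4,p6,p18,p21,p22,p25,p27,p29,p30,p32}
  W2: {p1,p4,p7,p13,p15,p21,p23,p28,p30,p31,p34}
  W3: {p3,p5,p11,p12,p17,p20,p21,p26,p28,p29,p34}
  W4: {p1,p5,p9,p13,p14,p17,p18,p23,p24,p29,p32}
  W5: {p6,p7,p8,p10,p11,p12,p14,p19,p23,p25,p27,p32,p34}
  W6: {p2,p4,p5,p10,p12,p13,p15,p16,p19,p20,p24,p25,p33}
  W12: {p4,p21,p30}
  W13: {p3,p21,p29}
  W14: {p18,p29,p32}
  W15: {p6,p25,p27,p32}
  W16: {p2,p4,p25}
  W23: {p21,p28,p34}
  W24: {p1,p13,p23}
  W25: {p7,p23,p34}
  W26: {p4,p13,p15}
  W34: {p5,p17,p29}
  W35: {p11,p12,p34}
  W36: {p5,p12,p20}
  W45: {p14,p23,p32}
  W46: {p5,p13,p24}
  W56: {p10,p12,p19,p25}
  W123: {p21}
  W126: {p4}
  W134: {p29}
  W145: {p32}
  W156: {p25}
  W235: {p34}
  W245: {p23}
  W246: {p13}
  W346: {p5}
  W356: {p12}
C dims 6,15,10; δ0: rk 5, SNF 1^5; δ1: rk 10, SNF 1^9·2
degree 0: 6−5−0 = 1 → Ȟ^0 ≅ Z
degree 1: 15−10−5 = 0 → Ȟ^1 ≅ 0
degree 2: 10−0−10 = 0 plus torsion [2] → Ȟ^2 ≅ Z/2


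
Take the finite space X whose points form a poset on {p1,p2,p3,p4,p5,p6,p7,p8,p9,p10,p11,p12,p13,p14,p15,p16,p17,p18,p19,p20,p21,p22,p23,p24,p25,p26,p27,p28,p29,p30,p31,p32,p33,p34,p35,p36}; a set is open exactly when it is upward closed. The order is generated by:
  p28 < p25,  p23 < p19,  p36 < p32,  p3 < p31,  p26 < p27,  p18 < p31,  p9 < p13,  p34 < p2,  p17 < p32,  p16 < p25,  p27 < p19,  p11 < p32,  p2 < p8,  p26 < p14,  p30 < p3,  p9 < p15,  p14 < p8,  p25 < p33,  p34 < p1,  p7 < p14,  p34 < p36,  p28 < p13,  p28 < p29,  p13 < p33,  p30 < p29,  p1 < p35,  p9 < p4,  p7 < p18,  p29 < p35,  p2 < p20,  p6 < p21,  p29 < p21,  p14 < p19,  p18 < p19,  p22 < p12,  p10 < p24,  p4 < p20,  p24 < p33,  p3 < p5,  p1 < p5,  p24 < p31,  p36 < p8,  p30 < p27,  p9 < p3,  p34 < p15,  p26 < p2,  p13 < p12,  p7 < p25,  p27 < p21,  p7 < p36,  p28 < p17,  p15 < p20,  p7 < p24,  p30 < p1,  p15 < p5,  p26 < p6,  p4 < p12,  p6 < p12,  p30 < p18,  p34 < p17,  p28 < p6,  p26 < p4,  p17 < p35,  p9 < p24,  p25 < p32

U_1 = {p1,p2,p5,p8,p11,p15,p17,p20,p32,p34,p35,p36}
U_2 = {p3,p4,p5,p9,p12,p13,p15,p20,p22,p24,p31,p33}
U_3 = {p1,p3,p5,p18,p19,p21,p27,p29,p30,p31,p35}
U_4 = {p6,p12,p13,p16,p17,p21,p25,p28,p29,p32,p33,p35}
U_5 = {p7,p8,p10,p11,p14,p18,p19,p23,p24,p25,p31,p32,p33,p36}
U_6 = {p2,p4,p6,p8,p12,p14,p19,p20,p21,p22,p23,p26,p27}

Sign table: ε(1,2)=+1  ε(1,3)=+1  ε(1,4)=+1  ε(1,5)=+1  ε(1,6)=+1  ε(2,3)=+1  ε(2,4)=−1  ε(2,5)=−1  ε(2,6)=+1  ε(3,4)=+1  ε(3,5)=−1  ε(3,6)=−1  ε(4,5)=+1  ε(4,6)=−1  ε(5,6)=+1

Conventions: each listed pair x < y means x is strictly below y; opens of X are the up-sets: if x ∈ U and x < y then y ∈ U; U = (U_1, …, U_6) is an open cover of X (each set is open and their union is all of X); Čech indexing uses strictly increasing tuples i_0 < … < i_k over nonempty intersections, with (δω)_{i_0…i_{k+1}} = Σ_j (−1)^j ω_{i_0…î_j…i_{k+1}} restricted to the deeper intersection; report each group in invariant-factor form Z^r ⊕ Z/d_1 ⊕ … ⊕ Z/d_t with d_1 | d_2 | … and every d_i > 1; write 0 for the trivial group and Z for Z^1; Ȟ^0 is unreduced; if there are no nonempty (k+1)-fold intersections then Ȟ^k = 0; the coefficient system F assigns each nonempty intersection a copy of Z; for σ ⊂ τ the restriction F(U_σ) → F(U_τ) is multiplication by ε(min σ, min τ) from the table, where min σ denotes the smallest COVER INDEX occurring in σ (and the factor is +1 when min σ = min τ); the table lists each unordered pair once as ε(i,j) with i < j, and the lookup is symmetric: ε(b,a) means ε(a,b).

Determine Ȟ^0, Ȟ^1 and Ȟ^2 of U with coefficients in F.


intersection data:
  U12={p5,p15,p20} U13={p1,p5,p35} U14={p17,p32,p35} U15={p8,p11,p32,p36} U16={p2,p8,p20} U23={p3,p5,p31} U24={p12,p13,p33} U25={p24,p31,p33} U26={p4,p12,p20,p22} U34={p21,p29,p35} U35={p18,p19,p31} U36={p19,p21,p27} U45={p25,p32,p33} U46={p6,p12,p21} U56={p8,p14,p19,p23}
  U123={p5} U126={p20} U134={p35} U145={p32} U156={p8} U235={p31} U245={p33} U246={p12} U346={p21} U356={p19}
C dims 6,15,10; δ0: rk 6, SNF 1^5·2; δ1: rk 9, SNF 1^9
Ȟ^0 = (6 − 6) − 0 = 0, so Ȟ^0 ≅ 0
Ȟ^1 = (15 − 9) − 6 = 0 plus torsion [2], so Ȟ^1 ≅ Z/2
Ȟ^2 = (10 − 0) − 9 = 1, so Ȟ^2 ≅ Z

Ȟ^0(U;F) ≅ 0, Ȟ^1(U;F) ≅ Z/2 and Ȟ^2(U;F) ≅ Z


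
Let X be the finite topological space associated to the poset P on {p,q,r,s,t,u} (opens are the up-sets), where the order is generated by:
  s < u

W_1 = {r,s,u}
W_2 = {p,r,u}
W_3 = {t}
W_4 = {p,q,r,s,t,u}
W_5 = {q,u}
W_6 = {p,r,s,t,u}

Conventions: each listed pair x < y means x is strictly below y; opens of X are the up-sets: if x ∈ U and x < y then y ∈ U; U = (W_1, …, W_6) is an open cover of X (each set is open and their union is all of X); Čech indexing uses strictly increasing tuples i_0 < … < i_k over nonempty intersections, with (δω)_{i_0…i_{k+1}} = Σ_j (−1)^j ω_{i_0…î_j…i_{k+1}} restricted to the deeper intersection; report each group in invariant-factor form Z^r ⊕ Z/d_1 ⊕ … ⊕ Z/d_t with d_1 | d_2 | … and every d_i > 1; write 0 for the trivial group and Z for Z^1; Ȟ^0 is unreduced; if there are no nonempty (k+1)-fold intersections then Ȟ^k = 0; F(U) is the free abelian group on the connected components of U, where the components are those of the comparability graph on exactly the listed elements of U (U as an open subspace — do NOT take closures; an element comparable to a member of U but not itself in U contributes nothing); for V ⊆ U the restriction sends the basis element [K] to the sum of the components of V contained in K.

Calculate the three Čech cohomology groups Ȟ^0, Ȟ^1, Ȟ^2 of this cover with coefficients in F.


nerve of the cover:
  W12={r,u} W14={r,s,u} W15={u} W16={r,s,u} W24={p,r,u} W25={u} W26={p,r,u} W34={t} W36={t} W45={q,u} W46={p,r,s,t,u} W56={u}
  W124={r,u} W125={u} W126={r,u} W145={u} W146={r,s,u} W156={u} W245={u} W246={p,r,u} W256={u} W346={t} W456={u}
  W1245={u} W1246={r,u} W1256={u} W1456={u} W2456={u}
  W12456={u}
components per intersection:
  W1: {r} {s,u}
  W2: {p} {r} {u}
  W3: {t}
  W4: {p} {q} {r} {s,u} {t}
  W5: {q} {u}
  W6: {p} {r} {s,u} {t}
  W12: {r} {u}
  W14: {r} {s,u}
  W15: {u}
  W16: {r} {s,u}
  W24: {p} {r} {u}
  W25: {u}
  W26: {p} {r} {u}
  W34: {t}
  W36: {t}
  W45: {q} {u}
  W46: {p} {r} {s,u} {t}
  W56: {u}
  W124: {r} {u}
  W125: {u}
  W126: {r} {u}
  W145: {u}
  W146: {r} {s,u}
  W156: {u}
  W245: {u}
  W246: {p} {r} {u}
  W256: {u}
  W346: {t}
  W456: {u}
  W1245: {u}
  W1246: {r} {u}
  W1256: {u}
  W1456: {u}
  W2456: {u}
  W12456: {u}
C dims 17,23,16,6; δ0: rk 12, SNF 1^12; δ1: rk 11, SNF 1^11; δ2: rk 5, SNF 1^5
Ȟ^0 = (17 − 12) − 0 = 5, so Ȟ^0 ≅ Z^5
Ȟ^1 = (23 − 11) − 12 = 0, so Ȟ^1 ≅ 0
Ȟ^2 = (16 − 5) − 11 = 0, so Ȟ^2 ≅ 0

Ȟ^0 ≅ Z^5; Ȟ^1 ≅ 0; Ȟ^2 ≅ 0


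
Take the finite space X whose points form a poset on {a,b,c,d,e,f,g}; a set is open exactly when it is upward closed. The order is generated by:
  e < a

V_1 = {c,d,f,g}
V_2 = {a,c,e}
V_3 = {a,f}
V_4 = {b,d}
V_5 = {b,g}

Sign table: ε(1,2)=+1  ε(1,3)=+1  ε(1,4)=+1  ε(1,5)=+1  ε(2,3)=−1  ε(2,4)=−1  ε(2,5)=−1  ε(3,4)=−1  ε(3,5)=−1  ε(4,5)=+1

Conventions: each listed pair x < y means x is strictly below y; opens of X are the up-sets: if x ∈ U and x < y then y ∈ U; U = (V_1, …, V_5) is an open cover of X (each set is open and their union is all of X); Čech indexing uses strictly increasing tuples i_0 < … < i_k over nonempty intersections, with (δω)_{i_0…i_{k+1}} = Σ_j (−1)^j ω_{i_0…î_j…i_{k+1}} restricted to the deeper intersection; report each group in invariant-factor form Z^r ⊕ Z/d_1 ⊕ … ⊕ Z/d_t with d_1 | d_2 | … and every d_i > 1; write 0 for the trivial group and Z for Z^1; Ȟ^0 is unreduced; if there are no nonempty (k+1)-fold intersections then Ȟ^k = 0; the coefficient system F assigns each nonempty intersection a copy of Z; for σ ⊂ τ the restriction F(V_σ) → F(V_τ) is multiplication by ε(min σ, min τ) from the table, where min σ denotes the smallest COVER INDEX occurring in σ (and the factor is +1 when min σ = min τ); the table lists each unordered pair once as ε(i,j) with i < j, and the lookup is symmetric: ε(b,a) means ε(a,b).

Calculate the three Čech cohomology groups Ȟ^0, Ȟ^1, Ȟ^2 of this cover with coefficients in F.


nerve simplices:
  V12={c} V13={f} V14={d} V15={g} V23={a} V45={b}
C dims 5,6; δ0: rk 5, SNF 1^4·2
degree 0: 5−5−0 = 0 → Ȟ^0 ≅ 0
degree 1: 6−0−5 = 1 plus torsion [2] → Ȟ^1 ≅ Z ⊕ Z/2
degree 2: 0−0−0 = 0 → Ȟ^2 ≅ 0

Ȟ^0(U;F) ≅ 0, Ȟ^1(U;F) ≅ Z ⊕ Z/2, Ȟ^2(U;F) ≅ 0


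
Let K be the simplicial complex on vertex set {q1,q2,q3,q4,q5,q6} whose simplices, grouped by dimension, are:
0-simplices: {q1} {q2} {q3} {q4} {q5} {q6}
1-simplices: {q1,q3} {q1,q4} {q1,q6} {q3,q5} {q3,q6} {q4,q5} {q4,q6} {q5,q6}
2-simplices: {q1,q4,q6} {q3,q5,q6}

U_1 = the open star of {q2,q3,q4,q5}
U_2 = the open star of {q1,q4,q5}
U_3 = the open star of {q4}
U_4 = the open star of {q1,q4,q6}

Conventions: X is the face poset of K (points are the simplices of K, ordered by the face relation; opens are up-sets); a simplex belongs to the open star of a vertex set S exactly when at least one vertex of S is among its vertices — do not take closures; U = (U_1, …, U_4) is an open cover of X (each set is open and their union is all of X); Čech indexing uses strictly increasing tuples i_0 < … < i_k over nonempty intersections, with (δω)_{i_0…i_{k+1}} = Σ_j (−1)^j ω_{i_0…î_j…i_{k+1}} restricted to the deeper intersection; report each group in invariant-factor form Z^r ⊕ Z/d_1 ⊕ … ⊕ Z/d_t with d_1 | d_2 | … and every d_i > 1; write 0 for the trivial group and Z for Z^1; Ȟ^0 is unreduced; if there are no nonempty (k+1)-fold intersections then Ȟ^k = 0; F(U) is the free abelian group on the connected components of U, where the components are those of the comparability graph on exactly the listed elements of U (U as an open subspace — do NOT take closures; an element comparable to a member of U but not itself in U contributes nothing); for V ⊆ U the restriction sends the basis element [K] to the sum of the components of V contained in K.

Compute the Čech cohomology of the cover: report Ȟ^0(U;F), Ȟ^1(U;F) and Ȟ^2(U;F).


Ȟ^0(U;F) ≅ Z^2, Ȟ^1(U;F) ≅ Z^2 and Ȟ^2(U;F) ≅ 0

nerve simplices:
  U1={{q2},{q3},{q4},{q5},{q1,q3},{q1,q4},{q3,q5},{q3,q6},{q4,q5},{q4,q6},{q5,q6},{q1,q4,q6},{q3,q5,q6}} U2={{q1},{q4},{q5},{q1,q3},{q1,q4},{q1,q6},{q3,q5},{q4,q5},{q4,q6},{q5,q6},{q1,q4,q6},{q3,q5,q6}} U3={{q4},{q1,q4},{q4,q5},{q4,q6},{q1,q4,q6}} U4={{q1},{q4},{q6},{q1,q3},{q1,q4},{q1,q6},{q3,q6},{q4,q5},{q4,q6},{q5,q6},{q1,q4,q6},{q3,q5,q6}}
  U12={{q4},{q5},{q1,q3},{q1,q4},{q3,q5},{q4,q5},{q4,q6},{q5,q6},{q1,q4,q6},{q3,q5,q6}} U13={{q4},{q1,q4},{q4,q5},{q4,q6},{q1,q4,q6}} U14={{q4},{q1,q3},{q1,q4},{q3,q6},{q4,q5},{q4,q6},{q5,q6},{q1,q4,q6},{q3,q5,q6}} U23={{q4},{q1,q4},{q4,q5},{q4,q6},{q1,q4,q6}} U24={{q1},{q4},{q1,q3},{q1,q4},{q1,q6},{q4,q5},{q4,q6},{q5,q6},{q1,q4,q6},{q3,q5,q6}} U34={{q4},{q1,q4},{q4,q5},{q4,q6},{q1,q4,q6}}
  U123={{q4},{q1,q4},{q4,q5},{q4,q6},{q1,q4,q6}} U124={{q4},{q1,q3},{q1,q4},{q4,q5},{q4,q6},{q5,q6},{q1,q4,q6},{q3,q5,q6}} U134={{q4},{q1,q4},{q4,q5},{q4,q6},{q1,q4,q6}} U234={{q4},{q1,q4},{q4,q5},{q4,q6},{q1,q4,q6}}
  U1234={{q4},{q1,q4},{q4,q5},{q4,q6},{q1,q4,q6}}
components per intersection:
  U1: {{q2}} {{q3},{q4},{q5},{q1,q3},{q1,q4},{q3,q5},{q3,q6},{q4,q5},{q4,q6},{q5,q6},{q1,q4,q6},{q3,q5,q6}}
  U2: {{q1},{q4},{q5},{q1,q3},{q1,q4},{q1,q6},{q3,q5},{q4,q5},{q4,q6},{q5,q6},{q1,q4,q6},{q3,q5,q6}}
  U3: {{q4},{q1,q4},{q4,q5},{q4,q6},{q1,q4,q6}}
  U4: {{q1},{q4},{q6},{q1,q3},{q1,q4},{q1,q6},{q3,q6},{q4,q5},{q4,q6},{q5,q6},{q1,q4,q6},{q3,q5,q6}}
  U12: {{q4},{q5},{q1,q4},{q3,q5},{q4,q5},{q4,q6},{q5,q6},{q1,q4,q6},{q3,q5,q6}} {{q1,q3}}
  U13: {{q4},{q1,q4},{q4,q5},{q4,q6},{q1,q4,q6}}
  U14: {{q4},{q1,q4},{q4,q5},{q4,q6},{q1,q4,q6}} {{q1,q3}} {{q3,q6},{q5,q6},{q3,q5,q6}}
  U23: {{q4},{q1,q4},{q4,q5},{q4,q6},{q1,q4,q6}}
  U24: {{q1},{q4},{q1,q3},{q1,q4},{q1,q6},{q4,q5},{q4,q6},{q1,q4,q6}} {{q5,q6},{q3,q5,q6}}
  U34: {{q4},{q1,q4},{q4,q5},{q4,q6},{q1,q4,q6}}
  U123: {{q4},{q1,q4},{q4,q5},{q4,q6},{q1,q4,q6}}
  U124: {{q4},{q1,q4},{q4,q5},{q4,q6},{q1,q4,q6}} {{q1,q3}} {{q5,q6},{q3,q5,q6}}
  U134: {{q4},{q1,q4},{q4,q5},{q4,q6},{q1,q4,q6}}
  U234: {{q4},{q1,q4},{q4,q5},{q4,q6},{q1,q4,q6}}
  U1234: {{q4},{q1,q4},{q4,q5},{q4,q6},{q1,q4,q6}}
C dims 5,10,6,1; δ0: rk 3, SNF 1^3; δ1: rk 5, SNF 1^5; δ2: rk 1, SNF 1^1
degree 0: 5−3−0 = 2 → Ȟ^0 ≅ Z^2
degree 1: 10−5−3 = 2 → Ȟ^1 ≅ Z^2
degree 2: 6−1−5 = 0 → Ȟ^2 ≅ 0


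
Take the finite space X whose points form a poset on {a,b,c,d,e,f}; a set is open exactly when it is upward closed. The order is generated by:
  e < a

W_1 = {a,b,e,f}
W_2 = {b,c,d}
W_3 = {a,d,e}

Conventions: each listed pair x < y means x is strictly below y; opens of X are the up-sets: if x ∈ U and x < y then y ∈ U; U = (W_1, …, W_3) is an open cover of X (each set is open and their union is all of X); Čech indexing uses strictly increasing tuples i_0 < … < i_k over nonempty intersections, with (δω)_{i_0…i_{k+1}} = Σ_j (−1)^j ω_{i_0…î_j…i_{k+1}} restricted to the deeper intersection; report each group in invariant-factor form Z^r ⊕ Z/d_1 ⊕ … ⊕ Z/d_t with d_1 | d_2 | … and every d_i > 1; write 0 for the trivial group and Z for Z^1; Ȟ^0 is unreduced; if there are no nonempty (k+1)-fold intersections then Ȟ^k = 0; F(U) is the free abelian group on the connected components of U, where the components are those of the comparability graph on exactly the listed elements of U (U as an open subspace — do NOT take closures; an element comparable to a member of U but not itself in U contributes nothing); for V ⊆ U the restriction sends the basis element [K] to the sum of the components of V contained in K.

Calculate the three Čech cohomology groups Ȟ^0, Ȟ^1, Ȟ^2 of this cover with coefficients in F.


cover nerve:
  W12={b} W13={a,e} W23={d}
components per intersection:
  W1: {a,e} {b} {f}
  W2: {b} {c} {d}
  W3: {a,e} {d}
  W12: {b}
  W13: {a,e}
  W23: {d}
C dims 8,3; δ0: rk 3, SNF 1^3
Ȟ^0: (8−3)−0=5 ⇒ Z^5
Ȟ^1: (3−0)−3=0 ⇒ 0
Ȟ^2: (0−0)−0=0 ⇒ 0

Ȟ^0(U;F) ≅ Z^5, Ȟ^1(U;F) ≅ 0, Ȟ^2(U;F) ≅ 0


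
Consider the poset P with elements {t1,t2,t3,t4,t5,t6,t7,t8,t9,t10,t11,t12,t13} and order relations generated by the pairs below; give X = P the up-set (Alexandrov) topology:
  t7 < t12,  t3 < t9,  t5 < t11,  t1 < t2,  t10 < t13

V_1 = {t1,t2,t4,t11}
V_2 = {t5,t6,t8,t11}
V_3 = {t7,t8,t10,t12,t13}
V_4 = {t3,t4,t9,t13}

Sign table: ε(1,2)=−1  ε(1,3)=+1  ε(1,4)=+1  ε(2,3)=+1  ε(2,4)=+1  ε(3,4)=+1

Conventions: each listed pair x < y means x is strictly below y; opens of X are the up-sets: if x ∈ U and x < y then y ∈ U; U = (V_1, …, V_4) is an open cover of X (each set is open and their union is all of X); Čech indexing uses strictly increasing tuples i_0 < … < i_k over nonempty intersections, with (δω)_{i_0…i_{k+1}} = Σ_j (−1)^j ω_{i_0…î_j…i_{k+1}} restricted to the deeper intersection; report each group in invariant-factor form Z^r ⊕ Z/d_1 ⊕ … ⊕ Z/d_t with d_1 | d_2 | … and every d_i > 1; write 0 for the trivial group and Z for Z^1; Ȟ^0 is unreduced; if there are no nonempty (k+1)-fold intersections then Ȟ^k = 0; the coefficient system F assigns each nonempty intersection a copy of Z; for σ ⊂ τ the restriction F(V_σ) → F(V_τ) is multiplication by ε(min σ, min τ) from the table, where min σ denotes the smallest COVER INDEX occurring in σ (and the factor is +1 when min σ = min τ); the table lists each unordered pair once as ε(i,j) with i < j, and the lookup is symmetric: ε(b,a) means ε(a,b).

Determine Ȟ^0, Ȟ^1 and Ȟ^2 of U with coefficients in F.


nerve of the cover:
  V12={t11} V14={t4} V23={t8} V34={t13}
C dims 4,4; δ0: rk 4, SNF 1^3·2
Ȟ^0 = (4 − 4) − 0 = 0, so Ȟ^0 ≅ 0
Ȟ^1 = (4 − 0) − 4 = 0 plus torsion [2], so Ȟ^1 ≅ Z/2
Ȟ^2 = (0 − 0) − 0 = 0, so Ȟ^2 ≅ 0

Ȟ^0 ≅ 0,  Ȟ^1 ≅ Z/2,  Ȟ^2 ≅ 0


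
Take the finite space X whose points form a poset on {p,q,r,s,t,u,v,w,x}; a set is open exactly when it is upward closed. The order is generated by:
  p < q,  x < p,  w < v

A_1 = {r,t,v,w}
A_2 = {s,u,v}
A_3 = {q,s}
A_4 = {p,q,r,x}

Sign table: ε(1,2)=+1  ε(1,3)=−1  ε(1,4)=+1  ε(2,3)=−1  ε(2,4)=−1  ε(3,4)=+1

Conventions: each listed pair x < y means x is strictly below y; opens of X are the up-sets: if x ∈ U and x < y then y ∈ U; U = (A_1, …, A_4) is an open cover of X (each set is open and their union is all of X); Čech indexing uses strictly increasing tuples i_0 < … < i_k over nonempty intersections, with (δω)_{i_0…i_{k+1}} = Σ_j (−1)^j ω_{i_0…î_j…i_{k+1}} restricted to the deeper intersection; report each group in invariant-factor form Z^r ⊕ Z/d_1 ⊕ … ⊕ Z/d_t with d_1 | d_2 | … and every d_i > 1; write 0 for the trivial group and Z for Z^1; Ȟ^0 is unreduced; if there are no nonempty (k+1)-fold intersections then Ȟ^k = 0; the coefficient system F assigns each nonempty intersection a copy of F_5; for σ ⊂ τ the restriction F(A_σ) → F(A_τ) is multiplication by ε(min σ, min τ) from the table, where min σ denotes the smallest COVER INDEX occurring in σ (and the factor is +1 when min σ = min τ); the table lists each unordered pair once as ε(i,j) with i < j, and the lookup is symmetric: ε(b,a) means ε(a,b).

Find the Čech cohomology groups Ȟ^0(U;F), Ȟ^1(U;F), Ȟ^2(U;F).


nerve of the cover:
  A12={v} A14={r} A23={s} A34={q}
C dims 4,4; δ0: rk_F5 4
Ȟ^0 = (4 − 4) − 0 = 0, so Ȟ^0 ≅ 0
Ȟ^1 = (4 − 0) − 4 = 0, so Ȟ^1 ≅ 0
Ȟ^2 = (0 − 0) − 0 = 0, so Ȟ^2 ≅ 0

Ȟ^0 = 0, Ȟ^1 = 0 and Ȟ^2 = 0


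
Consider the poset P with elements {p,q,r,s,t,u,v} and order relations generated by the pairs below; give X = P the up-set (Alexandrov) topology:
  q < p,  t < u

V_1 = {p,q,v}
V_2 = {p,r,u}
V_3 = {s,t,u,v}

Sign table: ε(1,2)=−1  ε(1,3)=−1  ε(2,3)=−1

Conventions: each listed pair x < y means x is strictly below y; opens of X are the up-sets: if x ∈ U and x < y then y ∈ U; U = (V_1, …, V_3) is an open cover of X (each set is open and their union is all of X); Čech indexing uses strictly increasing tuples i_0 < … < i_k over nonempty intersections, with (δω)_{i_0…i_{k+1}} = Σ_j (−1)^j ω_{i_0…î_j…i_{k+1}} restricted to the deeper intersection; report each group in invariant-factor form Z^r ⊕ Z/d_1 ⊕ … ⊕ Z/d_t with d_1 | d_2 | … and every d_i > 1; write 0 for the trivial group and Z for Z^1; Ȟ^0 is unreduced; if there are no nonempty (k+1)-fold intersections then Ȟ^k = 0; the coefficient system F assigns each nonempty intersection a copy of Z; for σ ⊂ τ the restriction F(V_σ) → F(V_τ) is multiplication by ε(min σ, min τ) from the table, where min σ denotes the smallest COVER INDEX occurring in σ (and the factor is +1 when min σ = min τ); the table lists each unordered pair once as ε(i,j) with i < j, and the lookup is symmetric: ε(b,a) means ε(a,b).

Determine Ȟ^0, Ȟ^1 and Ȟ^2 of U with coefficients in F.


Ȟ^0 = 0; Ȟ^1 = Z/2; Ȟ^2 = 0

nerve of the cover:
  V12={p} V13={v} V23={u}
C dims 3,3; δ0: rk 3, SNF 1^2·2
Ȟ^0 = (3 − 3) − 0 = 0, so Ȟ^0 ≅ 0
Ȟ^1 = (3 − 0) − 3 = 0 plus torsion [2], so Ȟ^1 ≅ Z/2
Ȟ^2 = (0 − 0) − 0 = 0, so Ȟ^2 ≅ 0


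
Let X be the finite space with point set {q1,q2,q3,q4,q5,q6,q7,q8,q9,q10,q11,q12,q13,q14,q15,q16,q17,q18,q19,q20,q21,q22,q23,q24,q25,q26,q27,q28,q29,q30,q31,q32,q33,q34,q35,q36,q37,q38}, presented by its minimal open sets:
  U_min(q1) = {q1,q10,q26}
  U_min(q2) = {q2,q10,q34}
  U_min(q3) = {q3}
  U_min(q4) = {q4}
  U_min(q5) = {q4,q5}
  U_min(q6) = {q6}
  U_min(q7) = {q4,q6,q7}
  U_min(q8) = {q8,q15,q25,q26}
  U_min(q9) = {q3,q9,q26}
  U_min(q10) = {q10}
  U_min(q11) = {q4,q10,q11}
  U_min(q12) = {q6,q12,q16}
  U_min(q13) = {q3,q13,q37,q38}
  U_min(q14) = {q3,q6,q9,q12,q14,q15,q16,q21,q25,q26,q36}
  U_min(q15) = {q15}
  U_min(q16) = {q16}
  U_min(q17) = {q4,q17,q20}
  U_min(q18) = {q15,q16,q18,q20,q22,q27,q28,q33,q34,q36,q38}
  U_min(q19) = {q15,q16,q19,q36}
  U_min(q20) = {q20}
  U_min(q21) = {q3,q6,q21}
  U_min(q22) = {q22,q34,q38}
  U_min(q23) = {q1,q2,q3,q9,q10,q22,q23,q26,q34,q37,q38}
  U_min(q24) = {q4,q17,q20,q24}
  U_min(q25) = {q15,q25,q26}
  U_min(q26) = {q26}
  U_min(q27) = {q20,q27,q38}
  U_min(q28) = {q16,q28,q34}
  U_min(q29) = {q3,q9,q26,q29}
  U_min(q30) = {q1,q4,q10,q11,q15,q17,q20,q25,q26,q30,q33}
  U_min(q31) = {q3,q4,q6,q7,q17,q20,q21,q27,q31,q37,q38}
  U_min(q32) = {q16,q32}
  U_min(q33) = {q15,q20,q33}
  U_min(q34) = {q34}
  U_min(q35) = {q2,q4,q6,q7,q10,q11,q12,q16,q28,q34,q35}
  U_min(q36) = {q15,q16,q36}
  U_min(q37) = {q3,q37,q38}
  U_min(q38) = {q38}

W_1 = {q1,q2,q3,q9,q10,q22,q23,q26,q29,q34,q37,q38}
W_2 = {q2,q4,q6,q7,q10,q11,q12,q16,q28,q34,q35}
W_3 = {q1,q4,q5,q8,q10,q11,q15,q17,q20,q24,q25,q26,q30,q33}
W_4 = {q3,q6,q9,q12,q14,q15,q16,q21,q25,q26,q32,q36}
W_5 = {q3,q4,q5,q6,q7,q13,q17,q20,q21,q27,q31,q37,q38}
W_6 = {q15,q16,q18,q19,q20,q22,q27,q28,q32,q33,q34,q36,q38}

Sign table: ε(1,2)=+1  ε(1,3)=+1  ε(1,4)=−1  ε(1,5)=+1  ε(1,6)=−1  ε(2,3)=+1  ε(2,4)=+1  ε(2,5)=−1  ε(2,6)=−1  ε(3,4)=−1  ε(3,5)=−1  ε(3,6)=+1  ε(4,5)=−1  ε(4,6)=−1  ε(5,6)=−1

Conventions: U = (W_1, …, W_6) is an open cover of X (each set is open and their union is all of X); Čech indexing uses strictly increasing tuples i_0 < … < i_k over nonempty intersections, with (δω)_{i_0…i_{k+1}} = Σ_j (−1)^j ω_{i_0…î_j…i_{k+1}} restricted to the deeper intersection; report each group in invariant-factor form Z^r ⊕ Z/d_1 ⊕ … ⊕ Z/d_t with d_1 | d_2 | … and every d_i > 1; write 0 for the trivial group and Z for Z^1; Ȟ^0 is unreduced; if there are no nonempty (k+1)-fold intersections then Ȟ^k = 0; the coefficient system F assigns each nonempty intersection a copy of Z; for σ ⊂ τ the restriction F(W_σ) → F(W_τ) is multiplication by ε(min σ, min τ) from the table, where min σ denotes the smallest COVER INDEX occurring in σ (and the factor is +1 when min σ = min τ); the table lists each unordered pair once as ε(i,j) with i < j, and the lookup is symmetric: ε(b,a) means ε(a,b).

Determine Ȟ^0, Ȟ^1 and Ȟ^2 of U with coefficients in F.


nonempty overlaps:
  W12={q2,q10,q34} W13={q1,q10,q26} W14={q3,q9,q26} W15={q3,q37,q38} W16={q22,q34,q38} W23={q4,q10,q11} W24={q6,q12,q16} W25={q4,q6,q7} W26={q16,q28,q34} W34={q15,q25,q26} W35={q4,q5,q17,q20} W36={q15,q20,q33} W45={q3,q6,q21} W46={q15,q16,q32,q36} W56={q20,q27,q38}
  W123={q10} W126={q34} W134={q26} W145={q3} W156={q38} W235={q4} W245={q6} W246={q16} W346={q15} W356={q20}
C dims 6,15,10; δ0: rk 6, SNF 1^5·2; δ1: rk 9, SNF 1^9
degree 0: 6−6−0 = 0 → Ȟ^0 ≅ 0
degree 1: 15−9−6 = 0 plus torsion [2] → Ȟ^1 ≅ Z/2
degree 2: 10−0−9 = 1 → Ȟ^2 ≅ Z

Ȟ^0 ≅ 0; Ȟ^1 ≅ Z/2; Ȟ^2 ≅ Z
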